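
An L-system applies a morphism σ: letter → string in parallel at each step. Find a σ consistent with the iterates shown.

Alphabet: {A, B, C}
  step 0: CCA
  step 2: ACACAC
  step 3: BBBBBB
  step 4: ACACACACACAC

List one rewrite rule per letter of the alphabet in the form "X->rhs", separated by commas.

A->B, B->AC, C->B

  step 3 ⇒ step 4: BBBBBB ⇒ AC·AC·AC·AC·AC·AC
    B ↦ AC
  step 2 ⇒ step 3: ACACAC ⇒ B·B·B·B·B·B
    A ↦ B
  step 2 ⇒ step 3: ACACAC ⇒ B·B·B·B·B·B
    C ↦ B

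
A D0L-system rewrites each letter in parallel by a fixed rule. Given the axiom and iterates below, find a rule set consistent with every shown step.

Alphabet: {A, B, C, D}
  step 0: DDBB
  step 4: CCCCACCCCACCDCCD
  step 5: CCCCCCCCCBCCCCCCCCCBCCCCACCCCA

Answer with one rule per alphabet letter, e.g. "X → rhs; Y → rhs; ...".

  step 4 ⇒ step 5: CCCCACCCCACCDCCD ⇒ CC·CC·CC·CC·CB·CC·CC·CC·CC·CB·CC·CC·A·CC·CC·A
    A ↦ CB
    C ↦ CC
    D ↦ A
    B ↦ D  (constrained at step 0)

A->CB, B->D, C->CC, D->A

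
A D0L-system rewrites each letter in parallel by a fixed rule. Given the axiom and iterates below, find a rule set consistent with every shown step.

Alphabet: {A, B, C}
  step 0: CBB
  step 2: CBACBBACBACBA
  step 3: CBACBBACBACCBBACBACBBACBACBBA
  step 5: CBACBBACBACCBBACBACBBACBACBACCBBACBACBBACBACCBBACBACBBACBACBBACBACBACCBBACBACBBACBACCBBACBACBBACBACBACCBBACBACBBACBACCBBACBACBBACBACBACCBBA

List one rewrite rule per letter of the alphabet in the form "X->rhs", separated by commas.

  step 2 ⇒ step 3: CBACBBACBACBA ⇒ CBA·C·BBA·CBA·C·C·BBA·CBA·C·BBA·CBA·C·BBA
    A ↦ BBA
    B ↦ C
    C ↦ CBA

A->BBA, B->C, C->CBA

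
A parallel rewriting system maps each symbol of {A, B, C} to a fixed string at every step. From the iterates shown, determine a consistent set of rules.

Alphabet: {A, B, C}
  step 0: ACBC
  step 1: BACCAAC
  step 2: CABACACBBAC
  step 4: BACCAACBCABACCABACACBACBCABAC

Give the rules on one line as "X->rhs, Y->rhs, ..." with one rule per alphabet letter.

  step 1 ⇒ step 2: BACCAAC ⇒ CA·B·AC·AC·B·B·AC
    A ↦ B
    B ↦ CA
    C ↦ AC

A->B, B->CA, C->AC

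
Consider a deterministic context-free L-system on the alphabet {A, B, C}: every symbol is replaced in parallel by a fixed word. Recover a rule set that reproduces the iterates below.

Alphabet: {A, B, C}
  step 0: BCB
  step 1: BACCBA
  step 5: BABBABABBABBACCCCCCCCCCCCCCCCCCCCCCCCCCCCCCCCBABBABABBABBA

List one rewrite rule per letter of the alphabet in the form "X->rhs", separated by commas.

  step 0 ⇒ step 1: BCB ⇒ BA·CC·BA
    B ↦ BA
    C ↦ CC
    A ↦ B  (constrained at step 1)

A->B, B->BA, C->CC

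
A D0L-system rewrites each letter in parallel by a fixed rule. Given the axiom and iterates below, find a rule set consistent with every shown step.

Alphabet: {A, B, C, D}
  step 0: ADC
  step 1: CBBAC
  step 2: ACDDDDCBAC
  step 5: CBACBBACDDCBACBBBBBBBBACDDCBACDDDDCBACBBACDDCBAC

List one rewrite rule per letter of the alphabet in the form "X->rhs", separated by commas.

  step 1 ⇒ step 2: CBBAC ⇒ AC·DD·DD·CB·AC
    A ↦ CB
    B ↦ DD
    C ↦ AC
  step 0 ⇒ step 1: ADC ⇒ CB·B·AC
    D ↦ B

A->CB, B->DD, C->AC, D->B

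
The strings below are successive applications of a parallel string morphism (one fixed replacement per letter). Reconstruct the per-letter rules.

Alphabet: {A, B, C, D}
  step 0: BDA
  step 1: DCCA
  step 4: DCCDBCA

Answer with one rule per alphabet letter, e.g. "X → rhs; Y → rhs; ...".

  step 0 ⇒ step 1: BDA ⇒ D·C·CA
    A ↦ CA
    B ↦ D
    D ↦ C
    C ↦ B  (constrained at step 1)

A->CA, B->D, C->B, D->C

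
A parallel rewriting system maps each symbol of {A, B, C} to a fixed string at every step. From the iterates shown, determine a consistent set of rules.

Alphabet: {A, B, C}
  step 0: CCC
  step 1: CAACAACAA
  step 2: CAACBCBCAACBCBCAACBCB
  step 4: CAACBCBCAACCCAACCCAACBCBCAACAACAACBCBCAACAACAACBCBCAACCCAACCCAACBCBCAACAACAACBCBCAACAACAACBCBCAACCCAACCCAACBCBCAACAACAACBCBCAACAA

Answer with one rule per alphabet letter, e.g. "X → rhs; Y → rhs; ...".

A->CB, B->CC, C->CAA

  step 1 ⇒ step 2: CAACAACAA ⇒ CAA·CB·CB·CAA·CB·CB·CAA·CB·CB
    A ↦ CB
    C ↦ CAA
    B ↦ CC  (constrained at step 2)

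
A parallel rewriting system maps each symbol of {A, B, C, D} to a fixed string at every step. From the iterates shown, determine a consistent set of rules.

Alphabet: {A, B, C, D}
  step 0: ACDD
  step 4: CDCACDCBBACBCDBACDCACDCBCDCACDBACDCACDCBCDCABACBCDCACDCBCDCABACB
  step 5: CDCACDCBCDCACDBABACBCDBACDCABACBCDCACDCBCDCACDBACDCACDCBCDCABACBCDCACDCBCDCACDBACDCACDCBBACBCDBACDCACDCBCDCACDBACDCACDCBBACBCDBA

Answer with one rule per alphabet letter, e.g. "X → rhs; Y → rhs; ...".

  step 4 ⇒ step 5: CDCACDCBBACBCDBACDCACDCBCDCACDBACDCACDCBCDCABACBCDCACDCBCDCABACB ⇒ CD·CA·CD·CB·CD·CA·CD·BA·BA·CB·CD·BA·CD·CA·BA·CB·CD·CA·CD·CB·CD·CA·CD·BA·CD·CA·CD·CB·CD·CA·BA·CB·CD·CA·CD·CB·CD·CA·CD·BA·CD·CA·CD·CB·BA·CB·CD·BA·CD·CA·CD·CB·CD·CA·CD·BA·CD·CA·CD·CB·BA·CB·CD·BA
    A ↦ CB
    B ↦ BA
    C ↦ CD
    D ↦ CA

A->CB, B->BA, C->CD, D->CA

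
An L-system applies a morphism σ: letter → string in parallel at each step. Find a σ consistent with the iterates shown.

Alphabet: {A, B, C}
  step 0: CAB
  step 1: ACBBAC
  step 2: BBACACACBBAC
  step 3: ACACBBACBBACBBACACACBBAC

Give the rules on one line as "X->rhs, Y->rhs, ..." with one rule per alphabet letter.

A->BB, B->AC, C->AC

  step 2 ⇒ step 3: BBACACACBBAC ⇒ AC·AC·BB·AC·BB·AC·BB·AC·AC·AC·BB·AC
    A ↦ BB
    B ↦ AC
    C ↦ AC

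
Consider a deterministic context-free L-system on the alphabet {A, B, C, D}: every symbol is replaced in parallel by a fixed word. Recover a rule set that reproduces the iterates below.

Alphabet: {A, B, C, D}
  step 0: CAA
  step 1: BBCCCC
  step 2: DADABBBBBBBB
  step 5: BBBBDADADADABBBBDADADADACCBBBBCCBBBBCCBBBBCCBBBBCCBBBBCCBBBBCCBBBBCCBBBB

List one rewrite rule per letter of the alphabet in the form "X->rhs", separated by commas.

A->CC, B->DA, C->BB, D->A

  step 1 ⇒ step 2: BBCCCC ⇒ DA·DA·BB·BB·BB·BB
    B ↦ DA
    C ↦ BB
  step 0 ⇒ step 1: CAA ⇒ BB·CC·CC
    A ↦ CC
    D ↦ A  (constrained at step 2)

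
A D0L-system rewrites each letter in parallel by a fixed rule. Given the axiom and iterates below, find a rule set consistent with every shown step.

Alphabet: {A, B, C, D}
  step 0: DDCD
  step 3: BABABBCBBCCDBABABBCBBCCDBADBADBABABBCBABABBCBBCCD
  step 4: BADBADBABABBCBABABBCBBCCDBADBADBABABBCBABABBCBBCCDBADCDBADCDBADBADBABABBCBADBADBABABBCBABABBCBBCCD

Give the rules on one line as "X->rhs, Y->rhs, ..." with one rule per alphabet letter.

A->D, B->BA, C->BBC, D->CD

  step 3 ⇒ step 4: BABABBCBBCCDBABABBCBBCCDBADBADBABABBCBABABBCBBCCD ⇒ BA·D·BA·D·BA·BA·BBC·BA·BA·BBC·BBC·CD·BA·D·BA·D·BA·BA·BBC·BA·BA·BBC·BBC·CD·BA·D·CD·BA·D·CD·BA·D·BA·D·BA·BA·BBC·BA·D·BA·D·BA·BA·BBC·BA·BA·BBC·BBC·CD
    A ↦ D
    B ↦ BA
    C ↦ BBC
    D ↦ CD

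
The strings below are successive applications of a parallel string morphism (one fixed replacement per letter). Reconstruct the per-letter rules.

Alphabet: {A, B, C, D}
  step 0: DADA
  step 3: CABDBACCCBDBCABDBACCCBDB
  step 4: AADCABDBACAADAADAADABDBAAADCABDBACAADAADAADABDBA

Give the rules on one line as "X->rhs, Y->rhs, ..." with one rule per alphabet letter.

A->C, B->A, C->AAD, D->BDB

  step 3 ⇒ step 4: CABDBACCCBDBCABDBACCCBDB ⇒ AAD·C·A·BDB·A·C·AAD·AAD·AAD·A·BDB·A·AAD·C·A·BDB·A·C·AAD·AAD·AAD·A·BDB·A
    A ↦ C
    B ↦ A
    C ↦ AAD
    D ↦ BDB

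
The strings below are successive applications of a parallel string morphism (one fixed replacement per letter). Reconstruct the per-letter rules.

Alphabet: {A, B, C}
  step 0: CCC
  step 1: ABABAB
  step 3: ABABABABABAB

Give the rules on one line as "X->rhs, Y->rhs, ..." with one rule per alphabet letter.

A->C, B->C, C->AB

  step 0 ⇒ step 1: CCC ⇒ AB·AB·AB
    C ↦ AB
    A ↦ C  (constrained at step 1)
    B ↦ C  (constrained at step 1)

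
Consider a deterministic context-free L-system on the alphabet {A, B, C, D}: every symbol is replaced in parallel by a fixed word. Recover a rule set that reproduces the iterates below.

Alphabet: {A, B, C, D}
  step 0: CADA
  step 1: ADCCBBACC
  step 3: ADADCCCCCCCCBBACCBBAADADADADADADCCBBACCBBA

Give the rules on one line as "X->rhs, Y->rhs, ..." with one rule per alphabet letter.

  step 0 ⇒ step 1: CADA ⇒ AD·CC·BBA·CC
    A ↦ CC
    C ↦ AD
    D ↦ BBA
    B ↦ CC  (constrained at step 1)

A->CC, B->CC, C->AD, D->BBA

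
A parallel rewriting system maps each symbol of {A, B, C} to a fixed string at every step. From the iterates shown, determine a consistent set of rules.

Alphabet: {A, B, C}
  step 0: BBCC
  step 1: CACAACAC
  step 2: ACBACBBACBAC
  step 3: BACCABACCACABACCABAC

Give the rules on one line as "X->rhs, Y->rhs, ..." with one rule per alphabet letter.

  step 2 ⇒ step 3: ACBACBBACBAC ⇒ B·AC·CA·B·AC·CA·CA·B·AC·CA·B·AC
    A ↦ B
    B ↦ CA
    C ↦ AC

A->B, B->CA, C->AC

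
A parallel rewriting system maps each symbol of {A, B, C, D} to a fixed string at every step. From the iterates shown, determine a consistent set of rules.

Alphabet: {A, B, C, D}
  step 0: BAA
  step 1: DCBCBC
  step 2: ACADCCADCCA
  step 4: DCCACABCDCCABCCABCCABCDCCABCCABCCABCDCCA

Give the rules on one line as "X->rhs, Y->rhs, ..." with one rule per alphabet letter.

A->BC, B->DC, C->CA, D->A

  step 1 ⇒ step 2: DCBCBC ⇒ A·CA·DC·CA·DC·CA
    B ↦ DC
    C ↦ CA
    D ↦ A
  step 0 ⇒ step 1: BAA ⇒ DC·BC·BC
    A ↦ BC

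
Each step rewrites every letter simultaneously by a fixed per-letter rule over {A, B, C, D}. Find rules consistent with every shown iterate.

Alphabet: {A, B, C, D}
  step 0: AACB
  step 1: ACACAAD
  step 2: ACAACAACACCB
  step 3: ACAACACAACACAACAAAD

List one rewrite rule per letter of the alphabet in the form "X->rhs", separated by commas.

  step 2 ⇒ step 3: ACAACAACACCB ⇒ AC·A·AC·AC·A·AC·AC·A·AC·A·A·AD
    A ↦ AC
    B ↦ AD
    C ↦ A
  step 1 ⇒ step 2: ACACAAD ⇒ AC·A·AC·A·AC·AC·CB
    D ↦ CB

A->AC, B->AD, C->A, D->CB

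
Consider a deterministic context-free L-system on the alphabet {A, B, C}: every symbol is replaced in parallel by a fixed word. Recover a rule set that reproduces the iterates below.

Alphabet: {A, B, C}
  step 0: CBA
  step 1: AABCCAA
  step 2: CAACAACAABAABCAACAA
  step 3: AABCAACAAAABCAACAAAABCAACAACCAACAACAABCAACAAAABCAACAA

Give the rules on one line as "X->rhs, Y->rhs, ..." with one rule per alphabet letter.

  step 2 ⇒ step 3: CAACAACAABAABCAACAA ⇒ AAB·CAA·CAA·AAB·CAA·CAA·AAB·CAA·CAA·C·CAA·CAA·C·AAB·CAA·CAA·AAB·CAA·CAA
    A ↦ CAA
    B ↦ C
    C ↦ AAB

A->CAA, B->C, C->AAB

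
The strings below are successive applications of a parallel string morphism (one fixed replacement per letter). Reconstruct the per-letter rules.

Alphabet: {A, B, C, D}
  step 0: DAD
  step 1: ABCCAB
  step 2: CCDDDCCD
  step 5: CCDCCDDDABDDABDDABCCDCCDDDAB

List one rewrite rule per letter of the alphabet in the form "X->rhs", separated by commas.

A->CC, B->D, C->D, D->AB

  step 1 ⇒ step 2: ABCCAB ⇒ CC·D·D·D·CC·D
    A ↦ CC
    B ↦ D
    C ↦ D
  step 0 ⇒ step 1: DAD ⇒ AB·CC·AB
    D ↦ AB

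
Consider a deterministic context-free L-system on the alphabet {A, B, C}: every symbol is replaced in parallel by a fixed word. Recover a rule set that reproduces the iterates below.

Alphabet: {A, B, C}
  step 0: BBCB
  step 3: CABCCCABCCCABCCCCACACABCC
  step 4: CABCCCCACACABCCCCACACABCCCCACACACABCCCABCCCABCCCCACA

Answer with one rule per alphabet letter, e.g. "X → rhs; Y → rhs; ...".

  step 3 ⇒ step 4: CABCCCABCCCABCCCCACACABCC ⇒ CA·BCC·C·CA·CA·CA·BCC·C·CA·CA·CA·BCC·C·CA·CA·CA·CA·BCC·CA·BCC·CA·BCC·C·CA·CA
    A ↦ BCC
    B ↦ C
    C ↦ CA

A->BCC, B->C, C->CA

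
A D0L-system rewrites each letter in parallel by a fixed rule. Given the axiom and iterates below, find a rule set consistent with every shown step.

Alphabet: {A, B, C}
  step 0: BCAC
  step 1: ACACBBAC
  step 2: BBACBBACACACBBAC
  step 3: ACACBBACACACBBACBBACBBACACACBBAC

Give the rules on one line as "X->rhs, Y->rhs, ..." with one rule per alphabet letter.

  step 2 ⇒ step 3: BBACBBACACACBBAC ⇒ AC·AC·BB·AC·AC·AC·BB·AC·BB·AC·BB·AC·AC·AC·BB·AC
    A ↦ BB
    B ↦ AC
    C ↦ AC

A->BB, B->AC, C->AC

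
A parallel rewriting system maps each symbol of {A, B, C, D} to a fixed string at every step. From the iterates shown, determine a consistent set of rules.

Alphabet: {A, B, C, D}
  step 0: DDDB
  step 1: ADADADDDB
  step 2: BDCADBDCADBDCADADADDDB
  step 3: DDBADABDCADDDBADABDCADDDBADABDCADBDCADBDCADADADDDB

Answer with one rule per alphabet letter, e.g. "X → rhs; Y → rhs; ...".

  step 2 ⇒ step 3: BDCADBDCADBDCADADADDDB ⇒ DDB·AD·A·BDC·AD·DDB·AD·A·BDC·AD·DDB·AD·A·BDC·AD·BDC·AD·BDC·AD·AD·AD·DDB
    A ↦ BDC
    B ↦ DDB
    C ↦ A
    D ↦ AD

A->BDC, B->DDB, C->A, D->AD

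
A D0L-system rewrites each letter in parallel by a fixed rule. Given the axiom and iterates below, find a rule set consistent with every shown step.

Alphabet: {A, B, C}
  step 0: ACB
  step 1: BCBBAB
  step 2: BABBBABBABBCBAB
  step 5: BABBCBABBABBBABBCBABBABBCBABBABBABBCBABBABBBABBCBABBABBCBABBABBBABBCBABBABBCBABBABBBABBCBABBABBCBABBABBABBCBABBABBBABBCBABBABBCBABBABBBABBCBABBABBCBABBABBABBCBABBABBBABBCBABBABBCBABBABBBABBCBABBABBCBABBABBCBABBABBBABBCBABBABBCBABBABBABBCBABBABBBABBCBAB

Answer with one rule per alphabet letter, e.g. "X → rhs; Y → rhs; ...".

A->BC, B->BAB, C->B

  step 1 ⇒ step 2: BCBBAB ⇒ BAB·B·BAB·BAB·BC·BAB
    A ↦ BC
    B ↦ BAB
    C ↦ B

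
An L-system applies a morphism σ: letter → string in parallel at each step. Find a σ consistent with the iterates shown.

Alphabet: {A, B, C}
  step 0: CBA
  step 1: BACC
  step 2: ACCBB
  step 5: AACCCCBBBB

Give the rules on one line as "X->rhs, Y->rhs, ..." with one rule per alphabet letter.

A->CC, B->A, C->B

  step 1 ⇒ step 2: BACC ⇒ A·CC·B·B
    A ↦ CC
    B ↦ A
    C ↦ B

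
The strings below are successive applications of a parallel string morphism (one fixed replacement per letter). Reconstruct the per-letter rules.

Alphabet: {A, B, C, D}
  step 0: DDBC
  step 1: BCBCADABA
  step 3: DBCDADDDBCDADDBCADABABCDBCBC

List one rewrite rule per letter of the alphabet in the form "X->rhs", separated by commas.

  step 0 ⇒ step 1: DDBC ⇒ BC·BC·AD·ABA
    B ↦ AD
    C ↦ ABA
    D ↦ BC
    A ↦ D  (constrained at step 1)

A->D, B->AD, C->ABA, D->BC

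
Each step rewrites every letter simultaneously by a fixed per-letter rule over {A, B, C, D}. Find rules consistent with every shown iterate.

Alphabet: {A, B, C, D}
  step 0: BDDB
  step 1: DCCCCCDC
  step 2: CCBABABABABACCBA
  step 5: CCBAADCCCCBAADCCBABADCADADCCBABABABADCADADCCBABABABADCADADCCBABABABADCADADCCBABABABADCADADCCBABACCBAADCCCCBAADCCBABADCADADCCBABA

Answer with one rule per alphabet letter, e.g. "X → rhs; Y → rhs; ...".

  step 1 ⇒ step 2: DCCCCCDC ⇒ CC·BA·BA·BA·BA·BA·CC·BA
    C ↦ BA
    D ↦ CC
    A ↦ AD  (constrained at step 2)
  step 0 ⇒ step 1: BDDB ⇒ DC·CC·CC·DC
    B ↦ DC

A->AD, B->DC, C->BA, D->CC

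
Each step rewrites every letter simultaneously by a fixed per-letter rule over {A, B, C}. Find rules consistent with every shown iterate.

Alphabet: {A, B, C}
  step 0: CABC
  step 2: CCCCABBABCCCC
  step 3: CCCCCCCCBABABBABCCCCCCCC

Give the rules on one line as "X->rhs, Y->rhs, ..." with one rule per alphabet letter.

  step 2 ⇒ step 3: CCCCABBABCCCC ⇒ CC·CC·CC·CC·B·AB·AB·B·AB·CC·CC·CC·CC
    A ↦ B
    B ↦ AB
    C ↦ CC

A->B, B->AB, C->CC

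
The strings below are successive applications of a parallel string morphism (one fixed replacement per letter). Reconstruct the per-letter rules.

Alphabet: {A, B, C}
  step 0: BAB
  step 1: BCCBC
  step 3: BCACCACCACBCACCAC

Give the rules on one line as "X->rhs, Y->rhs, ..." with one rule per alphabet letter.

  step 0 ⇒ step 1: BAB ⇒ BC·C·BC
    A ↦ C
    B ↦ BC
    C ↦ AC  (constrained at step 1)

A->C, B->BC, C->AC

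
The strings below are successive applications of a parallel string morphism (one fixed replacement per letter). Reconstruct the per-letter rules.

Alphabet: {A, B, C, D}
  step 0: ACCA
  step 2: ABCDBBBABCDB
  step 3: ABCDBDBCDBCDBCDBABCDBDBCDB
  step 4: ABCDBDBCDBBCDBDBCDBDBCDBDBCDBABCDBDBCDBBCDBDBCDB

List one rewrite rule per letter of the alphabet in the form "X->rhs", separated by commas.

A->AB, B->CDB, C->D, D->B

  step 3 ⇒ step 4: ABCDBDBCDBCDBCDBABCDBDBCDB ⇒ AB·CDB·D·B·CDB·B·CDB·D·B·CDB·D·B·CDB·D·B·CDB·AB·CDB·D·B·CDB·B·CDB·D·B·CDB
    A ↦ AB
    B ↦ CDB
    C ↦ D
    D ↦ B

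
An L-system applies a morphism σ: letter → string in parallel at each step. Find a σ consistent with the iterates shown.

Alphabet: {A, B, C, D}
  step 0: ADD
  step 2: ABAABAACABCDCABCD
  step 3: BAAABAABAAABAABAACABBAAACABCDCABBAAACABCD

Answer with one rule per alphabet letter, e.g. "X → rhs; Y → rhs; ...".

  step 2 ⇒ step 3: ABAABAACABCDCABCD ⇒ BAA·A·BAA·BAA·A·BAA·BAA·CAB·BAA·A·CAB·CD·CAB·BAA·A·CAB·CD
    A ↦ BAA
    B ↦ A
    C ↦ CAB
    D ↦ CD

A->BAA, B->A, C->CAB, D->CD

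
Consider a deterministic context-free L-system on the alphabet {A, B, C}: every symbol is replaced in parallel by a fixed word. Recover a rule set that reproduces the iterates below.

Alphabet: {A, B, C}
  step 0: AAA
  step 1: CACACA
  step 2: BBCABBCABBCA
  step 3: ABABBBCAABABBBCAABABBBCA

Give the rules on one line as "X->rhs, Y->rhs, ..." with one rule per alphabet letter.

  step 2 ⇒ step 3: BBCABBCABBCA ⇒ AB·AB·BB·CA·AB·AB·BB·CA·AB·AB·BB·CA
    A ↦ CA
    B ↦ AB
    C ↦ BB

A->CA, B->AB, C->BB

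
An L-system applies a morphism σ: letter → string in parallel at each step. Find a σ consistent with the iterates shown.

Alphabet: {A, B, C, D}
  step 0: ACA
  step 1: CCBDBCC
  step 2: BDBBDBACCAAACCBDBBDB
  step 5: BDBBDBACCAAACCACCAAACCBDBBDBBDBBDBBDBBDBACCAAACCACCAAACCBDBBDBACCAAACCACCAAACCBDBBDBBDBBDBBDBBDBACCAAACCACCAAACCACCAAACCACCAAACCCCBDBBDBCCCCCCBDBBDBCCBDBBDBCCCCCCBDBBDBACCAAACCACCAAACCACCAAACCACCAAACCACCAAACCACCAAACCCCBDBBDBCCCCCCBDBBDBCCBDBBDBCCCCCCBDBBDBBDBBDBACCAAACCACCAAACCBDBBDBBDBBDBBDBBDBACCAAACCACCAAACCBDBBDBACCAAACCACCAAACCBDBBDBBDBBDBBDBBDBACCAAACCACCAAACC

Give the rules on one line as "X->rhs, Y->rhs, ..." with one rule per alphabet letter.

A->CC, B->ACC, C->BDB, D->AA

  step 1 ⇒ step 2: CCBDBCC ⇒ BDB·BDB·ACC·AA·ACC·BDB·BDB
    B ↦ ACC
    C ↦ BDB
    D ↦ AA
  step 0 ⇒ step 1: ACA ⇒ CC·BDB·CC
    A ↦ CC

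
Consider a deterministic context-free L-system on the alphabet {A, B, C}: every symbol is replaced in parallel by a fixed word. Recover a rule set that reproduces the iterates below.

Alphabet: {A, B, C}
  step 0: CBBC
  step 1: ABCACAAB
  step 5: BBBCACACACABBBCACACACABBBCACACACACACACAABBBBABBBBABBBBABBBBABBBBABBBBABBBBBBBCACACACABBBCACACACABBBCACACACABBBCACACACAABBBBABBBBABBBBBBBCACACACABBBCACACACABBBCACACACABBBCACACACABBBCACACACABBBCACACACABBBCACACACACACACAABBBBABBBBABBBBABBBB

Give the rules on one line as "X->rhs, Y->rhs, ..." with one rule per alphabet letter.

  step 0 ⇒ step 1: CBBC ⇒ AB·CA·CA·AB
    B ↦ CA
    C ↦ AB
    A ↦ BBB  (constrained at step 1)

A->BBB, B->CA, C->AB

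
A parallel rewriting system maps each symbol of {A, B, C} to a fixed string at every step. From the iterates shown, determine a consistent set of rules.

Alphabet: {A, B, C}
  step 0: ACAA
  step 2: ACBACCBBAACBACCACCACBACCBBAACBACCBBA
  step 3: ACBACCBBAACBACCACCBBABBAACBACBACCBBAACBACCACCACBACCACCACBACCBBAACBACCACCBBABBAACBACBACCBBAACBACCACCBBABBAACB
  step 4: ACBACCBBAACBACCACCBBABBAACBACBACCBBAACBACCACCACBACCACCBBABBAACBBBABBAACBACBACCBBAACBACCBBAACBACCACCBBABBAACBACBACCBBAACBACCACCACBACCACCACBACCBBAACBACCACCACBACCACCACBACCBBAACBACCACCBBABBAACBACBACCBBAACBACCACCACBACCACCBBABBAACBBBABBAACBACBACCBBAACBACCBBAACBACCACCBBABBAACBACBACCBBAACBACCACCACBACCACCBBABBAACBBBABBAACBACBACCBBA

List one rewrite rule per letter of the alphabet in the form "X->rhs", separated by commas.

  step 3 ⇒ step 4: ACBACCBBAACBACCACCBBABBAACBACBACCBBAACBACCACCACBACCACCACBACCBBAACBACCACCBBABBAACBACBACCBBAACBACCACCBBABBAACB ⇒ ACB·ACC·BBA·ACB·ACC·ACC·BBA·BBA·ACB·ACB·ACC·BBA·ACB·ACC·ACC·ACB·ACC·ACC·BBA·BBA·ACB·BBA·BBA·ACB·ACB·ACC·BBA·ACB·ACC·BBA·ACB·ACC·ACC·BBA·BBA·ACB·ACB·ACC·BBA·ACB·ACC·ACC·ACB·ACC·ACC·ACB·ACC·BBA·ACB·ACC·ACC·ACB·ACC·ACC·ACB·ACC·BBA·ACB·ACC·ACC·BBA·BBA·ACB·ACB·ACC·BBA·ACB·ACC·ACC·ACB·ACC·ACC·BBA·BBA·ACB·BBA·BBA·ACB·ACB·ACC·BBA·ACB·ACC·BBA·ACB·ACC·ACC·BBA·BBA·ACB·ACB·ACC·BBA·ACB·ACC·ACC·ACB·ACC·ACC·BBA·BBA·ACB·BBA·BBA·ACB·ACB·ACC·BBA
    A ↦ ACB
    B ↦ BBA
    C ↦ ACC

A->ACB, B->BBA, C->ACC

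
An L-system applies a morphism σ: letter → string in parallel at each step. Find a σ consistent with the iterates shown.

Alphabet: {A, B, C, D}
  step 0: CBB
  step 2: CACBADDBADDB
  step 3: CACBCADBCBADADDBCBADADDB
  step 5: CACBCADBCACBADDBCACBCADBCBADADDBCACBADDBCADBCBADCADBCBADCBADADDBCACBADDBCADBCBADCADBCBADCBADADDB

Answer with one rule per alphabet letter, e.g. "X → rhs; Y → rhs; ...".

A->CB, B->DB, C->CA, D->AD

  step 2 ⇒ step 3: CACBADDBADDB ⇒ CA·CB·CA·DB·CB·AD·AD·DB·CB·AD·AD·DB
    A ↦ CB
    B ↦ DB
    C ↦ CA
    D ↦ AD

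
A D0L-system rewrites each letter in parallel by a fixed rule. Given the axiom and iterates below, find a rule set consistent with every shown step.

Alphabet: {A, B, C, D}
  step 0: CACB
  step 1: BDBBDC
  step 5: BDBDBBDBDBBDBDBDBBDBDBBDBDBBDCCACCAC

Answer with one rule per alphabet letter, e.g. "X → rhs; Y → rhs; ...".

  step 0 ⇒ step 1: CACB ⇒ BD·B·BD·C
    A ↦ B
    B ↦ C
    C ↦ BD
    D ↦ CA  (constrained at step 1)

A->B, B->C, C->BD, D->CA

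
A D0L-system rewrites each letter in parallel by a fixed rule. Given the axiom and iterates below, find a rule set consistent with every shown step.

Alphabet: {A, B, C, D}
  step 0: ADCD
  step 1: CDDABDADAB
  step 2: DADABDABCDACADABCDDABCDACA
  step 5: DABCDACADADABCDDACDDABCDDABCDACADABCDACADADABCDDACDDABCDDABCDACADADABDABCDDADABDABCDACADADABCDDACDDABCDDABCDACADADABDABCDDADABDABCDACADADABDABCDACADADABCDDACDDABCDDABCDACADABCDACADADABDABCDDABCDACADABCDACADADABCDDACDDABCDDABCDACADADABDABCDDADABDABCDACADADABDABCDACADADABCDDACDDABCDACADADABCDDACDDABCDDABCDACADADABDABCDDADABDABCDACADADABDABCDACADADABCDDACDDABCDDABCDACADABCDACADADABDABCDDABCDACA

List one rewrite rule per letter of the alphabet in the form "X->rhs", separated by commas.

  step 1 ⇒ step 2: CDDABDADAB ⇒ DA·DAB·DAB·CD·ACA·DAB·CD·DAB·CD·ACA
    A ↦ CD
    B ↦ ACA
    C ↦ DA
    D ↦ DAB

A->CD, B->ACA, C->DA, D->DAB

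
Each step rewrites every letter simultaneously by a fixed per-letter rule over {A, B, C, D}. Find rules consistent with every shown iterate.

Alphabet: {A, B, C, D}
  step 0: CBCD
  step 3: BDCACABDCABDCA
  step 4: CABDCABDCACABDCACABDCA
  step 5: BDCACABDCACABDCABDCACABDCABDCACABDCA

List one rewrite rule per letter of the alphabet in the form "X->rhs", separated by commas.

A->CA, B->C, C->BD, D->A

  step 4 ⇒ step 5: CABDCABDCACABDCACABDCA ⇒ BD·CA·C·A·BD·CA·C·A·BD·CA·BD·CA·C·A·BD·CA·BD·CA·C·A·BD·CA
    A ↦ CA
    B ↦ C
    C ↦ BD
    D ↦ A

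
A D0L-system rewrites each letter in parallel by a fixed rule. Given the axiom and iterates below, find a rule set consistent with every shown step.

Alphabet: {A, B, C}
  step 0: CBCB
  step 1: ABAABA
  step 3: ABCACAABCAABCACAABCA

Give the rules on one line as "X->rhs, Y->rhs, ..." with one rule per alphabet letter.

  step 0 ⇒ step 1: CBCB ⇒ AB·A·AB·A
    B ↦ A
    C ↦ AB
    A ↦ CA  (constrained at step 1)

A->CA, B->A, C->AB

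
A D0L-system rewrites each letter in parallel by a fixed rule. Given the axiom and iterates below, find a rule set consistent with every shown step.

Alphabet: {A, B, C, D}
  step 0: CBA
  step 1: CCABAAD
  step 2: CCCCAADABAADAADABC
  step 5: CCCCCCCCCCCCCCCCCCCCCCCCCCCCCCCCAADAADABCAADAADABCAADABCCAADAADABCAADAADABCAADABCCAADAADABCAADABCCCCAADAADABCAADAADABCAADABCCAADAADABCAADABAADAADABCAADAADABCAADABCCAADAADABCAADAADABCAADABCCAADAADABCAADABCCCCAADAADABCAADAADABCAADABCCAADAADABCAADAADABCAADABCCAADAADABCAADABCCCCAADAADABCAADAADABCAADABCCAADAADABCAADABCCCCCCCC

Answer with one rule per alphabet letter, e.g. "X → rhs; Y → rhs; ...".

A->AAD, B->AB, C->CC, D->ABC

  step 1 ⇒ step 2: CCABAAD ⇒ CC·CC·AAD·AB·AAD·AAD·ABC
    A ↦ AAD
    B ↦ AB
    C ↦ CC
    D ↦ ABC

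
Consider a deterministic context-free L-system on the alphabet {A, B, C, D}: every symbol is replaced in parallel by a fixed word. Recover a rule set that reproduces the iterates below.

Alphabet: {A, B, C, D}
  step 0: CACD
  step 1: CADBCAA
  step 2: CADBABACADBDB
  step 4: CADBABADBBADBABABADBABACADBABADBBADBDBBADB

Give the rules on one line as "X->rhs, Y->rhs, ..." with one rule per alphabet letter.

A->DB, B->BA, C->CA, D->A

  step 1 ⇒ step 2: CADBCAA ⇒ CA·DB·A·BA·CA·DB·DB
    A ↦ DB
    B ↦ BA
    C ↦ CA
    D ↦ A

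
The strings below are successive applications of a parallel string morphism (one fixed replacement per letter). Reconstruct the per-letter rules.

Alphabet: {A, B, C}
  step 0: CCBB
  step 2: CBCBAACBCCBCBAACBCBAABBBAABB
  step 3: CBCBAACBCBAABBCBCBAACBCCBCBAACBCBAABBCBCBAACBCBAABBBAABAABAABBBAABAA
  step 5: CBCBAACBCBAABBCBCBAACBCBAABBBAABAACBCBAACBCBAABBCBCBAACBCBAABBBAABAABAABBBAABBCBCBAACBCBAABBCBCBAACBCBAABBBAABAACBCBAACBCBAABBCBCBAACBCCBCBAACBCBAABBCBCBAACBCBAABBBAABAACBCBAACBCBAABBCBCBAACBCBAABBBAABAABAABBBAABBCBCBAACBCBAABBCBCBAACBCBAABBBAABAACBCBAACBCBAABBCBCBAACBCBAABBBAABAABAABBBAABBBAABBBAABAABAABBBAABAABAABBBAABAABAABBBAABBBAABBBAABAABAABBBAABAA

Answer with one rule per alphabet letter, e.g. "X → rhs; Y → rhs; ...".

  step 2 ⇒ step 3: CBCBAACBCCBCBAACBCBAABBBAABB ⇒ CBC·BAA·CBC·BAA·B·B·CBC·BAA·CBC·CBC·BAA·CBC·BAA·B·B·CBC·BAA·CBC·BAA·B·B·BAA·BAA·BAA·B·B·BAA·BAA
    A ↦ B
    B ↦ BAA
    C ↦ CBC

A->B, B->BAA, C->CBC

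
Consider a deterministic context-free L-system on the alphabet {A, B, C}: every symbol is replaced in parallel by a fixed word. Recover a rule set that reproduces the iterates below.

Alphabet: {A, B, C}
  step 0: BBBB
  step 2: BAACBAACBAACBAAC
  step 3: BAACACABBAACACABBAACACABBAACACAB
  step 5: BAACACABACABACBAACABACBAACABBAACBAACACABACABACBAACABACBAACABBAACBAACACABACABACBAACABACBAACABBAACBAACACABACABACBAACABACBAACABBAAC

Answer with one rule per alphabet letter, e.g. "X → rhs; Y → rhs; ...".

  step 2 ⇒ step 3: BAACBAACBAACBAAC ⇒ BA·AC·AC·AB·BA·AC·AC·AB·BA·AC·AC·AB·BA·AC·AC·AB
    A ↦ AC
    B ↦ BA
    C ↦ AB

A->AC, B->BA, C->AB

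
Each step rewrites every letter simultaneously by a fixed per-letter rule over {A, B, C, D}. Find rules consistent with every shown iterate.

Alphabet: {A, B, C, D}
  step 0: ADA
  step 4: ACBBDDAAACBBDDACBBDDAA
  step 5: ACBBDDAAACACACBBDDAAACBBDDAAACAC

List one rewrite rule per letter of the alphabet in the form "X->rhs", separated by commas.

A->AC, B->D, C->BB, D->A

  step 4 ⇒ step 5: ACBBDDAAACBBDDACBBDDAA ⇒ AC·BB·D·D·A·A·AC·AC·AC·BB·D·D·A·A·AC·BB·D·D·A·A·AC·AC
    A ↦ AC
    B ↦ D
    C ↦ BB
    D ↦ A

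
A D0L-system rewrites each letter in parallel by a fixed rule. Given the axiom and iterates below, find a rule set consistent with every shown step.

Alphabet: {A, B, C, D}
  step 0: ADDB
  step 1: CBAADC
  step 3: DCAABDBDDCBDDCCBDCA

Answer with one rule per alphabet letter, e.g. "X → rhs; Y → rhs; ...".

  step 0 ⇒ step 1: ADDB ⇒ CB·A·A·DC
    A ↦ CB
    B ↦ DC
    D ↦ A
    C ↦ BD  (constrained at step 1)

A->CB, B->DC, C->BD, D->A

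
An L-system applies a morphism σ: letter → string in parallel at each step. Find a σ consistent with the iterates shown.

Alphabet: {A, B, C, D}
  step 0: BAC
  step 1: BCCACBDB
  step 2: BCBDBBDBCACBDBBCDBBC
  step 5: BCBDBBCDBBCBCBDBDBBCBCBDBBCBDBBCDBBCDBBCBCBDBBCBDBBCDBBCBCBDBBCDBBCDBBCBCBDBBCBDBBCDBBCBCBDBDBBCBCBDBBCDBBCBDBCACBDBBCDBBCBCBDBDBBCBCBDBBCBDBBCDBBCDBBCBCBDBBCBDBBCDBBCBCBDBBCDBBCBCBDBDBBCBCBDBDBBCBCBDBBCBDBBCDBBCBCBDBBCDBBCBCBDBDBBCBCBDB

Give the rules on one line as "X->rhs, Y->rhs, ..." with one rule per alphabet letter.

  step 1 ⇒ step 2: BCCACBDB ⇒ BC·BDB·BDB·CAC·BDB·BC·DB·BC
    A ↦ CAC
    B ↦ BC
    C ↦ BDB
    D ↦ DB

A->CAC, B->BC, C->BDB, D->DB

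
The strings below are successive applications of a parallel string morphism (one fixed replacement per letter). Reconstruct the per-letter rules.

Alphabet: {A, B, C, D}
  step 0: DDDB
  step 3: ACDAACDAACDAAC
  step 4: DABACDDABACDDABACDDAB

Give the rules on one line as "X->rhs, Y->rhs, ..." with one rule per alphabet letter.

A->D, B->A, C->AB, D->AC

  step 3 ⇒ step 4: ACDAACDAACDAAC ⇒ D·AB·AC·D·D·AB·AC·D·D·AB·AC·D·D·AB
    A ↦ D
    C ↦ AB
    D ↦ AC
    B ↦ A  (constrained at step 0)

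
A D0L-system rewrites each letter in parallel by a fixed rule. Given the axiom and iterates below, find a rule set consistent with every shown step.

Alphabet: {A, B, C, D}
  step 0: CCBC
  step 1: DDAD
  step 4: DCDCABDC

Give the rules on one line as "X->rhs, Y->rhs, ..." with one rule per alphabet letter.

  step 0 ⇒ step 1: CCBC ⇒ D·D·A·D
    B ↦ A
    C ↦ D
    A ↦ C  (constrained at step 1)
    D ↦ AB  (constrained at step 1)

A->C, B->A, C->D, D->AB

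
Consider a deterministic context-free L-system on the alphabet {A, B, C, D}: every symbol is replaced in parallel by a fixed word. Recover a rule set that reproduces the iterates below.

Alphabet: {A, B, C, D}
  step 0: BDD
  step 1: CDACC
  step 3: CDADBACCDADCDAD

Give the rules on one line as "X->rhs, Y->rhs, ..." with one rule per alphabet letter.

  step 0 ⇒ step 1: BDD ⇒ CDA·C·C
    B ↦ CDA
    D ↦ C
    A ↦ D  (constrained at step 1)
    C ↦ BA  (constrained at step 1)

A->D, B->CDA, C->BA, D->C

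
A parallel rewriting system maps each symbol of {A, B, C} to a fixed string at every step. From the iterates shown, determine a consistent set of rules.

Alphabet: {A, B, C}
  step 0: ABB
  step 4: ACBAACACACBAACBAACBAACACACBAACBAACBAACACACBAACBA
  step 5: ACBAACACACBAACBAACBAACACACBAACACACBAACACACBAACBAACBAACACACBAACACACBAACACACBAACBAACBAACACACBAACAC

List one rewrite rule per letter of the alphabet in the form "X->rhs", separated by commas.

  step 4 ⇒ step 5: ACBAACACACBAACBAACBAACACACBAACBAACBAACACACBAACBA ⇒ AC·BA·AC·AC·AC·BA·AC·BA·AC·BA·AC·AC·AC·BA·AC·AC·AC·BA·AC·AC·AC·BA·AC·BA·AC·BA·AC·AC·AC·BA·AC·AC·AC·BA·AC·AC·AC·BA·AC·BA·AC·BA·AC·AC·AC·BA·AC·AC
    A ↦ AC
    B ↦ AC
    C ↦ BA

A->AC, B->AC, C->BA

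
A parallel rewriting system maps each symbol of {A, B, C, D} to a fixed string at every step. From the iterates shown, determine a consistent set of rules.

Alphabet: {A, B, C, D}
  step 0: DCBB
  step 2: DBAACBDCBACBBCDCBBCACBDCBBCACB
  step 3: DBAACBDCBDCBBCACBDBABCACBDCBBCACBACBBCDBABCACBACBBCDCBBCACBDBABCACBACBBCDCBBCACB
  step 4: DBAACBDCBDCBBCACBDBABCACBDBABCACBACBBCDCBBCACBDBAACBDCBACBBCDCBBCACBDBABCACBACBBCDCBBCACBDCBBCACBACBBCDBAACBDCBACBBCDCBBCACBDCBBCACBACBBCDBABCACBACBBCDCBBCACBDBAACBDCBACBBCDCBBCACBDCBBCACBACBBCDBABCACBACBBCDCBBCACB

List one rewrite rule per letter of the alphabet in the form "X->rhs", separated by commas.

A->DCB, B->ACB, C->BC, D->DBA

  step 3 ⇒ step 4: DBAACBDCBDCBBCACBDBABCACBDCBBCACBACBBCDBABCACBACBBCDCBBCACBDBABCACBACBBCDCBBCACB ⇒ DBA·ACB·DCB·DCB·BC·ACB·DBA·BC·ACB·DBA·BC·ACB·ACB·BC·DCB·BC·ACB·DBA·ACB·DCB·ACB·BC·DCB·BC·ACB·DBA·BC·ACB·ACB·BC·DCB·BC·ACB·DCB·BC·ACB·ACB·BC·DBA·ACB·DCB·ACB·BC·DCB·BC·ACB·DCB·BC·ACB·ACB·BC·DBA·BC·ACB·ACB·BC·DCB·BC·ACB·DBA·ACB·DCB·ACB·BC·DCB·BC·ACB·DCB·BC·ACB·ACB·BC·DBA·BC·ACB·ACB·BC·DCB·BC·ACB
    A ↦ DCB
    B ↦ ACB
    C ↦ BC
    D ↦ DBA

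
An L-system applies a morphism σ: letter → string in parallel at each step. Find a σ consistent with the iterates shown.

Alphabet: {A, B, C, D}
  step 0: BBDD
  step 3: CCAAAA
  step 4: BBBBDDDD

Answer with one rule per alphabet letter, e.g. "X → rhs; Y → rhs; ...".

  step 3 ⇒ step 4: CCAAAA ⇒ BB·BB·D·D·D·D
    A ↦ D
    C ↦ BB
    B ↦ A  (constrained at step 0)
    D ↦ C  (constrained at step 0)

A->D, B->A, C->BB, D->C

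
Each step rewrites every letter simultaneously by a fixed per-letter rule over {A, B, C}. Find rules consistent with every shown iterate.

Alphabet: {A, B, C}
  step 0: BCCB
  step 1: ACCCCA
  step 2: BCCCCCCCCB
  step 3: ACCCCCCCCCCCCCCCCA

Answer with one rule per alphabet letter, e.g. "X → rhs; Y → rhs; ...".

  step 2 ⇒ step 3: BCCCCCCCCB ⇒ A·CC·CC·CC·CC·CC·CC·CC·CC·A
    B ↦ A
    C ↦ CC
  step 1 ⇒ step 2: ACCCCA ⇒ B·CC·CC·CC·CC·B
    A ↦ B

A->B, B->A, C->CC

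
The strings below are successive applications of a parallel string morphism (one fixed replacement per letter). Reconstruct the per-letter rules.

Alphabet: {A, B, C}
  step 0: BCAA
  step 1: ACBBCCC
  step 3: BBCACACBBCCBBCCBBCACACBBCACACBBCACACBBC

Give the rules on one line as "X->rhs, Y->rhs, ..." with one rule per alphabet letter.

  step 0 ⇒ step 1: BCAA ⇒ AC·BBC·C·C
    A ↦ C
    B ↦ AC
    C ↦ BBC

A->C, B->AC, C->BBC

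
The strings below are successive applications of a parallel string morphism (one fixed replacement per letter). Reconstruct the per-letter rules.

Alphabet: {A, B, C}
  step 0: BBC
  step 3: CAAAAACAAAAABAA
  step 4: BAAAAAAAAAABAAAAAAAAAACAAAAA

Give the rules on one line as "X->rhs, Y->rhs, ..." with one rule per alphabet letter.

  step 3 ⇒ step 4: CAAAAACAAAAABAA ⇒ B·AA·AA·AA·AA·AA·B·AA·AA·AA·AA·AA·CA·AA·AA
    A ↦ AA
    B ↦ CA
    C ↦ B

A->AA, B->CA, C->B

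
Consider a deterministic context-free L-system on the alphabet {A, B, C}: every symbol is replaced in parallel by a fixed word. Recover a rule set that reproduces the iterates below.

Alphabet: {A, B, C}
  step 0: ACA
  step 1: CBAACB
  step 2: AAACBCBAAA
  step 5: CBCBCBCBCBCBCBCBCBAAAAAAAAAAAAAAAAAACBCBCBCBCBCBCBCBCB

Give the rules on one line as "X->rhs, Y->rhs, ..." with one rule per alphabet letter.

  step 1 ⇒ step 2: CBAACB ⇒ AA·A·CB·CB·AA·A
    A ↦ CB
    B ↦ A
    C ↦ AA

A->CB, B->A, C->AA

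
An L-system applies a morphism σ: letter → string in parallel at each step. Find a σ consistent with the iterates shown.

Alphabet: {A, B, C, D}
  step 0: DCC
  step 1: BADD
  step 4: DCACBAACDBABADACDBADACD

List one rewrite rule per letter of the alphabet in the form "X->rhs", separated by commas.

  step 0 ⇒ step 1: DCC ⇒ BA·D·D
    C ↦ D
    D ↦ BA
    A ↦ AC  (constrained at step 1)
    B ↦ DC  (constrained at step 1)

A->AC, B->DC, C->D, D->BA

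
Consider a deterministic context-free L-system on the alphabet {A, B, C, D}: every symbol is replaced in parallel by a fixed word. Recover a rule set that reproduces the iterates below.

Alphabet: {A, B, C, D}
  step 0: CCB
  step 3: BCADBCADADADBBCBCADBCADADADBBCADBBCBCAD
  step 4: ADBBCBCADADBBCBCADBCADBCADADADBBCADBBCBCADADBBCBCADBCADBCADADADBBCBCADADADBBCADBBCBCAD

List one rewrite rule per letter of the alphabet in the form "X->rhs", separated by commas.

  step 3 ⇒ step 4: BCADBCADADADBBCBCADBCADADADBBCADBBCBCAD ⇒ AD·BBC·B·CAD·AD·BBC·B·CAD·B·CAD·B·CAD·AD·AD·BBC·AD·BBC·B·CAD·AD·BBC·B·CAD·B·CAD·B·CAD·AD·AD·BBC·B·CAD·AD·AD·BBC·AD·BBC·B·CAD
    A ↦ B
    B ↦ AD
    C ↦ BBC
    D ↦ CAD

A->B, B->AD, C->BBC, D->CAD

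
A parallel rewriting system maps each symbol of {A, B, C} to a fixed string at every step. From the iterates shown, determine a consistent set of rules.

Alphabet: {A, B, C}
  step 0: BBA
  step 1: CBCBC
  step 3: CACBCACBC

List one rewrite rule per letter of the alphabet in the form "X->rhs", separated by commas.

  step 0 ⇒ step 1: BBA ⇒ CB·CB·C
    A ↦ C
    B ↦ CB
    C ↦ A  (constrained at step 1)

A->C, B->CB, C->A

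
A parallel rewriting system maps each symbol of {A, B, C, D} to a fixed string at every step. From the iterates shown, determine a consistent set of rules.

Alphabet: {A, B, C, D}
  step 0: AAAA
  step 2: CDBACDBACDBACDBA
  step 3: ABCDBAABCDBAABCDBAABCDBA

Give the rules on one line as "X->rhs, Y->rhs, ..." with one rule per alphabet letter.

  step 2 ⇒ step 3: CDBACDBACDBACDBA ⇒ A·B·CD·BA·A·B·CD·BA·A·B·CD·BA·A·B·CD·BA
    A ↦ BA
    B ↦ CD
    C ↦ A
    D ↦ B

A->BA, B->CD, C->A, D->B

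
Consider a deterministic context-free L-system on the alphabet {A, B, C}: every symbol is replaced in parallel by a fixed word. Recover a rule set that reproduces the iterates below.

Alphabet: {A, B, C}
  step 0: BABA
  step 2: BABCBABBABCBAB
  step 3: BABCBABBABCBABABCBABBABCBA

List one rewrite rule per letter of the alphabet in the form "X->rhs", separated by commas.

A->BC, B->BA, C->B

  step 2 ⇒ step 3: BABCBABBABCBAB ⇒ BA·BC·BA·B·BA·BC·BA·BA·BC·BA·B·BA·BC·BA
    A ↦ BC
    B ↦ BA
    C ↦ B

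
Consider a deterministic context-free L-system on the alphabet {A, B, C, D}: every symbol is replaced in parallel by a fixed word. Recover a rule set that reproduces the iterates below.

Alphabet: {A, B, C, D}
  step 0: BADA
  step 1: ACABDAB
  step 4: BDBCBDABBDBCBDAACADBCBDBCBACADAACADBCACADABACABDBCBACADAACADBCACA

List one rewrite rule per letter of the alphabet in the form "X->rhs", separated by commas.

A->B, B->ACA, C->DBC, D->DA

  step 0 ⇒ step 1: BADA ⇒ ACA·B·DA·B
    A ↦ B
    B ↦ ACA
    D ↦ DA
    C ↦ DBC  (constrained at step 1)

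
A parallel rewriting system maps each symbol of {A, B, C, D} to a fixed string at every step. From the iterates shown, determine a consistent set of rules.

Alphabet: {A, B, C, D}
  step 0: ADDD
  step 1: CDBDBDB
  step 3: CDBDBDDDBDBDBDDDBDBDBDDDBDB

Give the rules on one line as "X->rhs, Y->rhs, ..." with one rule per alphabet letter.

A->C, B->DD, C->AD, D->DB

  step 0 ⇒ step 1: ADDD ⇒ C·DB·DB·DB
    A ↦ C
    D ↦ DB
    B ↦ DD  (constrained at step 1)
    C ↦ AD  (constrained at step 1)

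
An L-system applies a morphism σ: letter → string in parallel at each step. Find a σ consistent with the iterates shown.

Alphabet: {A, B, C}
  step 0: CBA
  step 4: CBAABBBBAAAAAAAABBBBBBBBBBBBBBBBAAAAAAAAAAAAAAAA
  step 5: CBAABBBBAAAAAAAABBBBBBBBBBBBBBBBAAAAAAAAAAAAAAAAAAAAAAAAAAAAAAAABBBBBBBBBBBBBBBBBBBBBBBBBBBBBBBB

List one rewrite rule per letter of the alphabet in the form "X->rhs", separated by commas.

A->BB, B->AA, C->CB

  step 4 ⇒ step 5: CBAABBBBAAAAAAAABBBBBBBBBBBBBBBBAAAAAAAAAAAAAAAA ⇒ CB·AA·BB·BB·AA·AA·AA·AA·BB·BB·BB·BB·BB·BB·BB·BB·AA·AA·AA·AA·AA·AA·AA·AA·AA·AA·AA·AA·AA·AA·AA·AA·BB·BB·BB·BB·BB·BB·BB·BB·BB·BB·BB·BB·BB·BB·BB·BB
    A ↦ BB
    B ↦ AA
    C ↦ CB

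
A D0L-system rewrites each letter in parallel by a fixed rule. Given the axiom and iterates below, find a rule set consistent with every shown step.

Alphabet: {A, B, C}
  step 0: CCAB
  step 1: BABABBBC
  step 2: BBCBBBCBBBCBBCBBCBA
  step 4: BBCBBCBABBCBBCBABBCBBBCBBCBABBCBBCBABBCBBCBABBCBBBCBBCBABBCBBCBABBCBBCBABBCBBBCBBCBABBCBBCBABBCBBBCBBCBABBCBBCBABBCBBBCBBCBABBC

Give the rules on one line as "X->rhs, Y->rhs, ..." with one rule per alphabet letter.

  step 1 ⇒ step 2: BABABBBC ⇒ BBC·B·BBC·B·BBC·BBC·BBC·BA
    A ↦ B
    B ↦ BBC
    C ↦ BA

A->B, B->BBC, C->BA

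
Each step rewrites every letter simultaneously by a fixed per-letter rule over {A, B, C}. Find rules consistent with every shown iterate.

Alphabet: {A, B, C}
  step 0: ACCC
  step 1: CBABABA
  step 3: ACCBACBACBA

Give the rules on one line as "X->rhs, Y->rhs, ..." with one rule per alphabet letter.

  step 0 ⇒ step 1: ACCC ⇒ C·BA·BA·BA
    A ↦ C
    C ↦ BA
    B ↦ A  (constrained at step 1)

A->C, B->A, C->BA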